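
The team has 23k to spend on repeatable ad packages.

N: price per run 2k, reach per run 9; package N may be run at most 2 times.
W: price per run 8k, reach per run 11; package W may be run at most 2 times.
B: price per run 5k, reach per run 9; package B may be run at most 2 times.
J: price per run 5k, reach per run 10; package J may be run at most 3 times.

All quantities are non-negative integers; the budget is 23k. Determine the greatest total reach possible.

Take 2×N, 1×W, and 2×J: price 22 ≤ 23, reach 2·9 + 1·11 + 2·10 = 49.
N has the best ratio (9/2) and is taken to its limit of 2; remaining capacity is filled optimally with the others.

49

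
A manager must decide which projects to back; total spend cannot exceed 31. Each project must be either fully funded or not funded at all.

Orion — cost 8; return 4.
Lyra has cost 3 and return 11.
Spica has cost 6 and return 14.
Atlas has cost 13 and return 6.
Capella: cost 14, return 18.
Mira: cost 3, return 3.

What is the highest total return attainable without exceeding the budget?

47

Allowing fractional choices, the relaxed optimum would be about 48.5, but projects are indivisible.
Lyra + Spica + Capella + Mira: cost 3 + 6 + 14 + 3 = 26 ≤ 31, return 11 + 14 + 18 + 3 = 46.
Orion + Lyra + Spica + Capella: cost 8 + 3 + 6 + 14 = 31 ≤ 31, return 4 + 11 + 14 + 18 = 47.
Lyra + Spica + Capella: cost 3 + 6 + 14 = 23 ≤ 31, return 11 + 14 + 18 = 43.
Best is Orion, Lyra, Spica, and Capella with total return 47.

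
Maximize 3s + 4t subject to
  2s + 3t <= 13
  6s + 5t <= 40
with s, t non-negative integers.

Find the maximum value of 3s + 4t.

The continuous relaxation peaks at (6.5, 0) with value 19.50; rounding to a feasible lattice point costs some objective.
(s,t)=(5,1): 2·5+3·1=13≤13, 6·5+5·1=35≤40, objective 19.
(s,t)=(6,0): 2·6+3·0=12≤13, 6·6+5·0=36≤40, objective 18.
(s,t)=(4,1): 2·4+3·1=11≤13, 6·4+5·1=29≤40, objective 16.
Maximum is 19 at (s,t)=(5,1).

19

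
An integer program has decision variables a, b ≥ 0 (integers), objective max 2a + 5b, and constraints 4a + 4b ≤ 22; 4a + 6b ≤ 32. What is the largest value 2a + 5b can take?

The continuous relaxation peaks at (0, 5.33) with value 26.67; rounding to a feasible lattice point costs some objective.
(a,b)=(0,5): 4·0+4·5=20≤22, 4·0+6·5=30≤32, objective 25.
(a,b)=(1,4): 4·1+4·4=20≤22, 4·1+6·4=28≤32, objective 22.
(a,b)=(0,4): 4·0+4·4=16≤22, 4·0+6·4=24≤32, objective 20.
The best lattice point is (0,5), giving 25.

25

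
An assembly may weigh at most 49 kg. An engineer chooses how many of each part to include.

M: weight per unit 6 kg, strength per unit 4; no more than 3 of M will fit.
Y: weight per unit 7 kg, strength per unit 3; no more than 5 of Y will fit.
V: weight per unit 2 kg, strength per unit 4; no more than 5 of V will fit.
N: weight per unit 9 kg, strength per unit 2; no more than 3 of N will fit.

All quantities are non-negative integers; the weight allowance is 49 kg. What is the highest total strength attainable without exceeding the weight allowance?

This is a bounded integer knapsack.
Take 3×M, 3×Y, and 5×V: weight 49 ≤ 49, strength 3·4 + 3·3 + 5·4 = 41.
V has the best ratio (4/2) and is taken to its limit of 5; remaining capacity is filled optimally with the others.

41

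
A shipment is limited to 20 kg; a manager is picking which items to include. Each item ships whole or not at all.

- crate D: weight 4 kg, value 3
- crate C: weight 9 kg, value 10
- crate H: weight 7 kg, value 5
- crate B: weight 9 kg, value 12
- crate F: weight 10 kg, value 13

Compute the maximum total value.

25

Allowing fractional choices, the relaxed optimum would be about 26.1, but items are indivisible.
crate C + crate F: weight 9 + 10 = 19 ≤ 20, value 10 + 13 = 23.
crate B + crate F: weight 9 + 10 = 19 ≤ 20, value 12 + 13 = 25.
crate C + crate B: weight 9 + 9 = 18 ≤ 20, value 10 + 12 = 22.
Best is crate B and crate F with total value 25.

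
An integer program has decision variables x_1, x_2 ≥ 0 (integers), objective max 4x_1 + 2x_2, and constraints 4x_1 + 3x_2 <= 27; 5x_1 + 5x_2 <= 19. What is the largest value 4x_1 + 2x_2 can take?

(x_1,x_2)=(3,0): 4·3+3·0=12≤27, 5·3+5·0=15≤19, objective 12.
(x_1,x_2)=(2,1): 4·2+3·1=11≤27, 5·2+5·1=15≤19, objective 10.
(x_1,x_2)=(2,0): 4·2+3·0=8≤27, 5·2+5·0=10≤19, objective 8.
The best lattice point is (3,0), giving 12.

12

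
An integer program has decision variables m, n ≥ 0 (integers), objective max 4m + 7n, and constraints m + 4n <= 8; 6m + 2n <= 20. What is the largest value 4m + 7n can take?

19

(m,n)=(3,1) is feasible, giving 19.
(m,n)=(2,1) is feasible, giving 15.
(m,n)=(3,0) is feasible, giving 12.
The best lattice point is (3,1), giving 19.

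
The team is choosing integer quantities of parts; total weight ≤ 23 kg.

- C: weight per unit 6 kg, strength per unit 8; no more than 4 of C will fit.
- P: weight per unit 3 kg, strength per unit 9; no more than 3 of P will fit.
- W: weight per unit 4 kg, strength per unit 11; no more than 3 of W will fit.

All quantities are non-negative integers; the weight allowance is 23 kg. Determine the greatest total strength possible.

This is a bounded integer knapsack.
Take 3×P and 3×W: weight 21 ≤ 23, strength 3·9 + 3·11 = 60.
P has the best ratio (9/3) and is taken to its limit of 3; remaining capacity is filled optimally with the others.

60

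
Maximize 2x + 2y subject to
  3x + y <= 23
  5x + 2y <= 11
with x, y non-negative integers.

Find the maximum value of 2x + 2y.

Relaxing integrality, the LP optimum is 11.00 at (x,y) = (0, 5.5), which is not an integer point.
(x,y)=(0,5): 3·0+1·5=5≤23, 5·0+2·5=10≤11, objective 10.
(x,y)=(0,4): 3·0+1·4=4≤23, 5·0+2·4=8≤11, objective 8.
No feasible integer point exceeds 10.

10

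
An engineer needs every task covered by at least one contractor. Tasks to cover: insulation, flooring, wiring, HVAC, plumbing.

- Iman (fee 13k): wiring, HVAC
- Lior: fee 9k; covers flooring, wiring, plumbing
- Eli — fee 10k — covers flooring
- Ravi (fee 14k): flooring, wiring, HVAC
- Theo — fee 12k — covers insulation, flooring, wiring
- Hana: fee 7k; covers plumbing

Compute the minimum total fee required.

Choose Iman, Theo, and Hana: together they cover insulation, flooring, wiring, HVAC, plumbing — every task.
Total fee: 13 + 12 + 7 = 32.

32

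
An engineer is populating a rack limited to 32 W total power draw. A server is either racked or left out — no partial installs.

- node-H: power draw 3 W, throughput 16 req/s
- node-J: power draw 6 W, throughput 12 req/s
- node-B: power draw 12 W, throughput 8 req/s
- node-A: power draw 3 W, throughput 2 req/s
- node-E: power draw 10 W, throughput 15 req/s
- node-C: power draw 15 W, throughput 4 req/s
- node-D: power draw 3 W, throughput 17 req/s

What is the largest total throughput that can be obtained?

62

This is a 0-1 knapsack instance.
Take node-H, node-J, node-A, node-E, and node-D: power draw 3 + 6 + 3 + 10 + 3 = 25 ≤ 32, throughput 16 + 12 + 2 + 15 + 17 = 62.
No other feasible combination does better.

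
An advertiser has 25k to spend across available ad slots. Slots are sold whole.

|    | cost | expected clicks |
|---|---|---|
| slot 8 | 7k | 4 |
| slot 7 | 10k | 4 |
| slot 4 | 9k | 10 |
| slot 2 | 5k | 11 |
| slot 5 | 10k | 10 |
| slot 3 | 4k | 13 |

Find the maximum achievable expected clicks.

Allowing fractional choices, the relaxed optimum would be about 41.0, but ad slots are indivisible.
slot 4 + slot 2 + slot 3: cost 9 + 5 + 4 = 18 ≤ 25, expected clicks 10 + 11 + 13 = 34.
slot 8 + slot 4 + slot 2 + slot 3: cost 7 + 9 + 5 + 4 = 25 ≤ 25, expected clicks 4 + 10 + 11 + 13 = 38.
Best is slot 8, slot 4, slot 2, and slot 3 with total expected clicks 38.

38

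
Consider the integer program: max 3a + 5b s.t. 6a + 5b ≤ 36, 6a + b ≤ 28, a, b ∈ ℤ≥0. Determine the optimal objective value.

Relaxing integrality, the LP optimum is 36.00 at (a,b) = (0, 7.2), which is not an integer point.
(a,b)=(0,7): 6·0+5·7=35≤36, 6·0+1·7=7≤28, objective 35.
(a,b)=(1,6): 6·1+5·6=36≤36, 6·1+1·6=12≤28, objective 33.
(a,b)=(0,6): 6·0+5·6=30≤36, 6·0+1·6=6≤28, objective 30.
Maximum is 35 at (a,b)=(0,7).

35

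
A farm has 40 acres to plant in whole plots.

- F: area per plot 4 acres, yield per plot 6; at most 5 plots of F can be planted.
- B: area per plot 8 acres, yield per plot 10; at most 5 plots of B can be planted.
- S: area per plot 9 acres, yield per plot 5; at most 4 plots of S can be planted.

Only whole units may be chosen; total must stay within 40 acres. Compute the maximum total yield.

54

Take 4×F and 3×B: area 40 ≤ 40, yield 4·6 + 3·10 = 54.
No other integer combination yields more.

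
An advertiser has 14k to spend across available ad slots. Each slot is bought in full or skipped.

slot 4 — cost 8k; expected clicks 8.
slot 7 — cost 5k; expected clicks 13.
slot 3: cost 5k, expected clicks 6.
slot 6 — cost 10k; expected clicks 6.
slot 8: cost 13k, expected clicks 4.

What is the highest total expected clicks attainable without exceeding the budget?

This is a 0-1 knapsack instance.
Allowing fractional choices, the relaxed optimum would be about 23.0, but ad slots are indivisible.
slot 4 + slot 7: cost 8 + 5 = 13 ≤ 14, expected clicks 8 + 13 = 21.
slot 7 + slot 3: cost 5 + 5 = 10 ≤ 14, expected clicks 13 + 6 = 19.
slot 4 + slot 3: cost 8 + 5 = 13 ≤ 14, expected clicks 8 + 6 = 14.
Best is slot 4 and slot 7 with total expected clicks 21.

21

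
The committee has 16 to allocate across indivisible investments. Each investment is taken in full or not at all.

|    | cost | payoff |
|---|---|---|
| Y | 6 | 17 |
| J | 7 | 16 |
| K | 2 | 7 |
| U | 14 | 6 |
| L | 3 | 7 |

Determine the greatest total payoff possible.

This is an integer program with binary decision variables.
Allowing fractional choices, the relaxed optimum would be about 42.4, but investments are indivisible.
Y + J + L: cost 6 + 7 + 3 = 16 ≤ 16, payoff 17 + 16 + 7 = 40.
Y + J: cost 6 + 7 = 13 ≤ 16, payoff 17 + 16 = 33.
Y + J + K: cost 6 + 7 + 2 = 15 ≤ 16, payoff 17 + 16 + 7 = 40.
The maximum payoff is 40; one optimal choice is Y, J, and K.

40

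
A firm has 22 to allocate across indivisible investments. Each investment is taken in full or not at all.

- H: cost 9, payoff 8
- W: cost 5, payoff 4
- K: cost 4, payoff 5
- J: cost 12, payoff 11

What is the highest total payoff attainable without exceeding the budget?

H + W + K: cost 9 + 5 + 4 = 18 ≤ 22, payoff 8 + 4 + 5 = 17.
W + K + J: cost 5 + 4 + 12 = 21 ≤ 22, payoff 4 + 5 + 11 = 20.
H + J: cost 9 + 12 = 21 ≤ 22, payoff 8 + 11 = 19.
Best is W, K, and J with total payoff 20.

20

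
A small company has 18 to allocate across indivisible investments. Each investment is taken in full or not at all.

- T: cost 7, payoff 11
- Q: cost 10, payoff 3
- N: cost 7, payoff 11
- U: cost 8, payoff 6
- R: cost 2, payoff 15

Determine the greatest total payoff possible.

T + U + R: cost 7 + 8 + 2 = 17 ≤ 18, payoff 11 + 6 + 15 = 32.
T + N + R: cost 7 + 7 + 2 = 16 ≤ 18, payoff 11 + 11 + 15 = 37.
Best is T, N, and R with total payoff 37.

37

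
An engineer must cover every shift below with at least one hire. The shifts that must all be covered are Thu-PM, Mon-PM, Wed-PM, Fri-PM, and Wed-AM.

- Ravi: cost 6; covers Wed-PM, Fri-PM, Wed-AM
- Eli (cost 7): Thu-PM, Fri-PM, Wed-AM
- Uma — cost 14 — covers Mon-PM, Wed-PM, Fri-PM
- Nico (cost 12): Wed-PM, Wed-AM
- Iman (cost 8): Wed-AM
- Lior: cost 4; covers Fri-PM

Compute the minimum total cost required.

Choose Eli and Uma: together they cover Thu-PM, Mon-PM, Wed-PM, Fri-PM, Wed-AM — every shift.
Total cost: 7 + 14 = 21.

21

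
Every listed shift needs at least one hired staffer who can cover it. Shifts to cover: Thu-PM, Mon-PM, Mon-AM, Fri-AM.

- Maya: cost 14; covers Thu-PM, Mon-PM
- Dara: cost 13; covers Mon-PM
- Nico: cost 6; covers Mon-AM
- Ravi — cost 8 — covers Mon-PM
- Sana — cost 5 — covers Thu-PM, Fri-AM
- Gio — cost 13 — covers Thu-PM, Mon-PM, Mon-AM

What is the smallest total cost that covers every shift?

The greedy cost-per-new-shift heuristic would pick Sana, Nico, and Ravi for 19, but a cheaper cover exists.
Choose Sana and Gio: together they cover Thu-PM, Mon-PM, Mon-AM, Fri-AM — every shift.
Total cost: 5 + 13 = 18.
No cover costs less than 18.

18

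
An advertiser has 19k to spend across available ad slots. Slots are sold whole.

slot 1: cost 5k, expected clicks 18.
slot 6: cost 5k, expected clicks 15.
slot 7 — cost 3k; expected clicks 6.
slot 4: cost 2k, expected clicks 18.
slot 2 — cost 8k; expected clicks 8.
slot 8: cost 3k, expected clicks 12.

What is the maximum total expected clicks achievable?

69

Allowing fractional choices, the relaxed optimum would be about 70.0, but ad slots are indivisible.
slot 1 + slot 6 + slot 7 + slot 4: cost 5 + 5 + 3 + 2 = 15 ≤ 19, expected clicks 18 + 15 + 6 + 18 = 57.
slot 1 + slot 6 + slot 4 + slot 8: cost 5 + 5 + 2 + 3 = 15 ≤ 19, expected clicks 18 + 15 + 18 + 12 = 63.
slot 1 + slot 6 + slot 7 + slot 4 + slot 8: cost 5 + 5 + 3 + 2 + 3 = 18 ≤ 19, expected clicks 18 + 15 + 6 + 18 + 12 = 69.
Best is slot 1, slot 6, slot 7, slot 4, and slot 8 with total expected clicks 69.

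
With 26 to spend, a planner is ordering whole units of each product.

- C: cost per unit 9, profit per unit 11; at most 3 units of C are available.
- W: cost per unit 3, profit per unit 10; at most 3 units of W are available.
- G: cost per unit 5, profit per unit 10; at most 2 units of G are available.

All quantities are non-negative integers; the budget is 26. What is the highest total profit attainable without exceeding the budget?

This is a bounded integer knapsack.
1×C, 3×W, and 1×G: cost 23 ≤ 26, profit 1·11 + 3·10 + 1·10 = 51.
1×C, 2×W, and 2×G: cost 25 ≤ 26, profit 1·11 + 2·10 + 2·10 = 51.
Best is 51.

51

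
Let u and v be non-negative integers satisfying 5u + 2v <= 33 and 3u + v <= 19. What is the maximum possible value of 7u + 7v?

112

(u,v)=(0,16): 5·0+2·16=32≤33, 3·0+1·16=16≤19, objective 112.
(u,v)=(0,15): 5·0+2·15=30≤33, 3·0+1·15=15≤19, objective 105.
The best lattice point is (0,16), giving 112.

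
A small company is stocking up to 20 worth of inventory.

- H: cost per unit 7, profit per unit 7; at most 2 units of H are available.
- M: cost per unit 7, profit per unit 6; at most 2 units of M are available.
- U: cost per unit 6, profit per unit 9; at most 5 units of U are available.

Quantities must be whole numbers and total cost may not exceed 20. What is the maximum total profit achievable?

U has the best ratio (9/6); taking only U gives at most 3×9 = 27 (stopped by the cost limit).
Optimal: 3×U: cost 18 ≤ 20, profit 3·9 = 27.

27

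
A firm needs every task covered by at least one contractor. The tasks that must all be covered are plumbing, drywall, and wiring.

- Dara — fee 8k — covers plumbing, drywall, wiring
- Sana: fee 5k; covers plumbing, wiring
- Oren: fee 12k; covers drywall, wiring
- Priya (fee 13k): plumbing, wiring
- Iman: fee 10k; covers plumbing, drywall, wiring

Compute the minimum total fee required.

8

The greedy cost-per-new-task heuristic would pick Sana and Dara for 13, but a cheaper cover exists.
Dara alone covers plumbing, drywall, wiring — every task.
Total fee: 8.
No cover costs less than 8.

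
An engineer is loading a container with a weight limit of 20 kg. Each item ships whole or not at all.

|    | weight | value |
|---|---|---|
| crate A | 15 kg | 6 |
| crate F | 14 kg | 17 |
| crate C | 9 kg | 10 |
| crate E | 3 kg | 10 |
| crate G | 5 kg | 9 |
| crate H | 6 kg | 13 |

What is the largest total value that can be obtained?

Treat it as a binary knapsack problem.
Allowing fractional choices, the relaxed optimum would be about 39.3, but items are indivisible.
crate C + crate G + crate H: weight 9 + 5 + 6 = 20 ≤ 20, value 10 + 9 + 13 = 32.
crate C + crate E + crate H: weight 9 + 3 + 6 = 18 ≤ 20, value 10 + 10 + 13 = 33.
crate E + crate G + crate H: weight 3 + 5 + 6 = 14 ≤ 20, value 10 + 9 + 13 = 32.
Best is crate C, crate E, and crate H with total value 33.

33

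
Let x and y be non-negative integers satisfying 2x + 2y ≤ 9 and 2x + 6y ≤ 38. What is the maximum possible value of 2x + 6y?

24

The continuous relaxation peaks at (0, 4.5) with value 27.00; rounding to a feasible lattice point costs some objective.
(x,y)=(0,4): 2·0+2·4=8≤9, 2·0+6·4=24≤38, objective 24.
(x,y)=(1,3): 2·1+2·3=8≤9, 2·1+6·3=20≤38, objective 20.
No feasible integer point exceeds 24.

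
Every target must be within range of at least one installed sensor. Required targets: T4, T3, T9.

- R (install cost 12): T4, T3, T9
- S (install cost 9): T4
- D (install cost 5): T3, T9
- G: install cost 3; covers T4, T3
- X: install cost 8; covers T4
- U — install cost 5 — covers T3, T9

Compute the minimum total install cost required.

8

Choose D and G: together they cover T4, T3, T9 — every target.
Total install cost: 5 + 3 = 8.
No cover costs less than 8.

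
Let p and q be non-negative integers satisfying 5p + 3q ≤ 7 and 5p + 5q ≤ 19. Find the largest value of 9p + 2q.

Relaxing integrality, the LP optimum is 12.60 at (p,q) = (1.4, 0), which is not an integer point.
(p,q)=(1,0): 5·1+3·0=5≤7, 5·1+5·0=5≤19, objective 9.
(p,q)=(0,1): 5·0+3·1=3≤7, 5·0+5·1=5≤19, objective 2.
(p,q)=(0,0): 5·0+3·0=0≤7, 5·0+5·0=0≤19, objective 0.
The best lattice point is (1,0), giving 9.

9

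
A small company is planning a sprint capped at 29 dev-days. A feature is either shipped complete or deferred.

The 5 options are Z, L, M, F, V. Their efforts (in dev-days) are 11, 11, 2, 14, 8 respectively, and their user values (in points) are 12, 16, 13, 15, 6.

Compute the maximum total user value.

44

Allowing fractional choices, the relaxed optimum would be about 46.4, but features are indivisible.
Z + M + F: effort 11 + 2 + 14 = 27 ≤ 29, user value 12 + 13 + 15 = 40.
Z + L + M: effort 11 + 11 + 2 = 24 ≤ 29, user value 12 + 16 + 13 = 41.
L + M + F: effort 11 + 2 + 14 = 27 ≤ 29, user value 16 + 13 + 15 = 44.
Best is L, M, and F with total user value 44.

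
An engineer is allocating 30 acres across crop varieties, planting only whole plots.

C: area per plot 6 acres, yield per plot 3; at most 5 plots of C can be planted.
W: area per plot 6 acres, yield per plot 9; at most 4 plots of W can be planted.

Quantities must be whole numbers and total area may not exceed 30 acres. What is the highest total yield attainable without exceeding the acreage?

39

1×C and 4×W: area 30 ≤ 30, yield 1·3 + 4·9 = 39.
4×W: area 24 ≤ 30, yield 4·9 = 36.
Best is 39.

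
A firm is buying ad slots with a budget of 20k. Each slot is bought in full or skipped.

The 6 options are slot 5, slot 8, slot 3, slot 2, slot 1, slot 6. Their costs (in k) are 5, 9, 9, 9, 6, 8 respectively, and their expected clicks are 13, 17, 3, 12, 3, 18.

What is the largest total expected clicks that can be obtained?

Treat it as a binary knapsack problem.
slot 8 + slot 6: cost 9 + 8 = 17 ≤ 20, expected clicks 17 + 18 = 35.
slot 5 + slot 1 + slot 6: cost 5 + 6 + 8 = 19 ≤ 20, expected clicks 13 + 3 + 18 = 34.
slot 5 + slot 8 + slot 1: cost 5 + 9 + 6 = 20 ≤ 20, expected clicks 13 + 17 + 3 = 33.
Best is slot 8 and slot 6 with total expected clicks 35.

35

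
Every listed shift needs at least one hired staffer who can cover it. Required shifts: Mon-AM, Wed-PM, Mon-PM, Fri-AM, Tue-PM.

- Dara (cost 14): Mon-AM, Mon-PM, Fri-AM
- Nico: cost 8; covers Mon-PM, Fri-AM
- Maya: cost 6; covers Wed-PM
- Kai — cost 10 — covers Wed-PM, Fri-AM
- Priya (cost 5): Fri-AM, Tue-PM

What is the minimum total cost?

This is a weighted set-cover instance.
Choose Dara, Maya, and Priya: together they cover Mon-AM, Wed-PM, Mon-PM, Fri-AM, Tue-PM — every shift.
Total cost: 14 + 6 + 5 = 25.
No cover costs less than 25.

25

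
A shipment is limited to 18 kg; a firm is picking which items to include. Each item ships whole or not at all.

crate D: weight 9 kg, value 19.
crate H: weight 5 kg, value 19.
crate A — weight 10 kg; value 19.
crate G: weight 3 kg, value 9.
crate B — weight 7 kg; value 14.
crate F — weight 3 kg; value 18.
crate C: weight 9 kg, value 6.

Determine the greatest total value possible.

crate H + crate A + crate F: weight 5 + 10 + 3 = 18 ≤ 18, value 19 + 19 + 18 = 56.
crate H + crate G + crate B + crate F: weight 5 + 3 + 7 + 3 = 18 ≤ 18, value 19 + 9 + 14 + 18 = 60.
crate D + crate H + crate F: weight 9 + 5 + 3 = 17 ≤ 18, value 19 + 19 + 18 = 56.
Best is crate H, crate G, crate B, and crate F with total value 60.

60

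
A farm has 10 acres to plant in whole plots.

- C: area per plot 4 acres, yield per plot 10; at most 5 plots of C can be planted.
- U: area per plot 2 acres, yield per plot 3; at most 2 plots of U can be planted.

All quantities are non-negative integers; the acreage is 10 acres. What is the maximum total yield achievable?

Take 2×C and 1×U: area 10 ≤ 10, yield 2·10 + 1·3 = 23.
No other integer combination yields more.

23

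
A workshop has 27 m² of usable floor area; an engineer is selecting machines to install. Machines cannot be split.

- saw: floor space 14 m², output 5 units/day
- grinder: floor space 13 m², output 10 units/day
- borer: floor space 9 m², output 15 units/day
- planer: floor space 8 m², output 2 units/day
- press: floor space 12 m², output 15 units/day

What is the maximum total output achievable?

30

Take borer and press: floor space 9 + 12 = 21 ≤ 27, output 15 + 15 = 30.
No other feasible combination does better.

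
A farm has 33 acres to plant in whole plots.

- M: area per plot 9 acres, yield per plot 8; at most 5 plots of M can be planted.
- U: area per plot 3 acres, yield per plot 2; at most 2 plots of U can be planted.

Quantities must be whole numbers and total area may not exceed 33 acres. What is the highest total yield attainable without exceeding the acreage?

This is a bounded integer knapsack.
M has the best ratio (8/9); taking only M gives at most 3×8 = 24 (stopped by the area limit).
Mixing does better — 3×M and 2×U: area 33 ≤ 33, yield 3·8 + 2·2 = 28.

28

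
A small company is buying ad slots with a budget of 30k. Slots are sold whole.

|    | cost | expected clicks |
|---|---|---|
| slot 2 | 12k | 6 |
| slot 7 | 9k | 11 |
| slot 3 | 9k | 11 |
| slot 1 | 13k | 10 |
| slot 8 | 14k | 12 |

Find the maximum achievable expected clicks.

slot 3 + slot 8: cost 9 + 14 = 23 ≤ 30, expected clicks 11 + 12 = 23.
slot 7 + slot 8: cost 9 + 14 = 23 ≤ 30, expected clicks 11 + 12 = 23.
slot 2 + slot 7 + slot 3: cost 12 + 9 + 9 = 30 ≤ 30, expected clicks 6 + 11 + 11 = 28.
Best is slot 2, slot 7, and slot 3 with total expected clicks 28.

28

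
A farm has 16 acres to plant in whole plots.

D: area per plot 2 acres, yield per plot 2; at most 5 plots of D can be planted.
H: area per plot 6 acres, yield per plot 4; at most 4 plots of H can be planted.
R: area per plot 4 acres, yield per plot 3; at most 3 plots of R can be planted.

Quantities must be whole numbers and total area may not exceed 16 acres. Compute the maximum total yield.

14

D has the best ratio (2/2); taking only D gives at most 5×2 = 10 (stopped by the supply cap of 5).
Mixing does better — 4×D and 2×R: area 16 ≤ 16, yield 4·2 + 2·3 = 14.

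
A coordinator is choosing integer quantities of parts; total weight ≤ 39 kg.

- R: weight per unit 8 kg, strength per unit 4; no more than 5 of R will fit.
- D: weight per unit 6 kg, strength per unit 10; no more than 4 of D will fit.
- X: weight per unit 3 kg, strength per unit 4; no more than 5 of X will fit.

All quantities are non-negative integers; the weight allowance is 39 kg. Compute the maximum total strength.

60

4×D and 5×X: weight 39 ≤ 39, strength 4·10 + 5·4 = 60.
4×D and 4×X: weight 36 ≤ 39, strength 4·10 + 4·4 = 56.
Best is 60.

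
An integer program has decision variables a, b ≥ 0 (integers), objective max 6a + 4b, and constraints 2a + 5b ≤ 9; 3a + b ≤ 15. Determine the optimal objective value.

24

Relaxing integrality, the LP optimum is 27.00 at (a,b) = (4.5, 0), which is not an integer point.
(a,b)=(4,0): 2·4+5·0=8≤9, 3·4+1·0=12≤15, objective 24.
(a,b)=(3,0): 2·3+5·0=6≤9, 3·3+1·0=9≤15, objective 18.
Maximum is 24 at (a,b)=(4,0).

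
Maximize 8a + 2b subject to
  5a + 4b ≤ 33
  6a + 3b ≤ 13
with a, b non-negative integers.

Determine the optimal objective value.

(a,b)=(2,0): 5·2+4·0=10≤33, 6·2+3·0=12≤13, objective 16.
(a,b)=(1,1): 5·1+4·1=9≤33, 6·1+3·1=9≤13, objective 10.
No feasible integer point exceeds 16.

16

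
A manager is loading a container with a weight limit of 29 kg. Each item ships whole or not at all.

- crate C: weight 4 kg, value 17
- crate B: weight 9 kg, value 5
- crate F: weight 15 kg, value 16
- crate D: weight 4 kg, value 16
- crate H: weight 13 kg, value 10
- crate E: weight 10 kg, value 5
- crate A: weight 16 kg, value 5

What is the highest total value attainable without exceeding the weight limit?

49

Allowing fractional choices, the relaxed optimum would be about 53.6, but items are indivisible.
crate C + crate F + crate D: weight 4 + 15 + 4 = 23 ≤ 29, value 17 + 16 + 16 = 49.
crate C + crate B + crate D + crate E: weight 4 + 9 + 4 + 10 = 27 ≤ 29, value 17 + 5 + 16 + 5 = 43.
crate C + crate D + crate H: weight 4 + 4 + 13 = 21 ≤ 29, value 17 + 16 + 10 = 43.
Best is crate C, crate F, and crate D with total value 49.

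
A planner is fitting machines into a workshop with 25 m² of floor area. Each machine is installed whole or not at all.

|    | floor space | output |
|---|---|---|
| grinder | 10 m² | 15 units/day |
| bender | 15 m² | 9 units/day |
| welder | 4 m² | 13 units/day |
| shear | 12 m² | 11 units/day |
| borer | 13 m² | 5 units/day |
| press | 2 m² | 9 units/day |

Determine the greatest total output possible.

37

This is a 0-1 knapsack instance.
Allowing fractional choices, the relaxed optimum would be about 45.2, but machines are indivisible.
grinder + shear + press: floor space 10 + 12 + 2 = 24 ≤ 25, output 15 + 11 + 9 = 35.
grinder + welder + press: floor space 10 + 4 + 2 = 16 ≤ 25, output 15 + 13 + 9 = 37.
welder + shear + press: floor space 4 + 12 + 2 = 18 ≤ 25, output 13 + 11 + 9 = 33.
Best is grinder, welder, and press with total output 37.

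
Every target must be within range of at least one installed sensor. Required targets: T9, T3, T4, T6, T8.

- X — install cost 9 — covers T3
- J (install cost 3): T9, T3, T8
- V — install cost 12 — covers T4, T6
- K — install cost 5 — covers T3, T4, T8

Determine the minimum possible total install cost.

Choose J and V: together they cover T9, T3, T4, T6, T8 — every target.
Total install cost: 3 + 12 = 15.

15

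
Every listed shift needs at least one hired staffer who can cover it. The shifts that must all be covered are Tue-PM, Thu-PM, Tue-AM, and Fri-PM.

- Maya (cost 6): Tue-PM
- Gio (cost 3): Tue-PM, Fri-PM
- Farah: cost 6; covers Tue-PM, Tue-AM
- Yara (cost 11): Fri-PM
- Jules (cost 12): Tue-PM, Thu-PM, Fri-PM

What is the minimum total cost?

This is a weighted set-cover instance.
The greedy cost-per-new-shift heuristic would pick Gio, Farah, and Jules for 21, but a cheaper cover exists.
Choose Farah and Jules: together they cover Tue-PM, Thu-PM, Tue-AM, Fri-PM — every shift.
Total cost: 6 + 12 = 18.
No cover costs less than 18.

18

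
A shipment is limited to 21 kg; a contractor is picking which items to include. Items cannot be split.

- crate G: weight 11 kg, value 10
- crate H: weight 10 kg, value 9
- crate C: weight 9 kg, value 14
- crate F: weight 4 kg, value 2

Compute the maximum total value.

Treat it as a binary knapsack problem.
Take crate G and crate C: weight 11 + 9 = 20 ≤ 21, value 10 + 14 = 24.
No other feasible combination does better.

24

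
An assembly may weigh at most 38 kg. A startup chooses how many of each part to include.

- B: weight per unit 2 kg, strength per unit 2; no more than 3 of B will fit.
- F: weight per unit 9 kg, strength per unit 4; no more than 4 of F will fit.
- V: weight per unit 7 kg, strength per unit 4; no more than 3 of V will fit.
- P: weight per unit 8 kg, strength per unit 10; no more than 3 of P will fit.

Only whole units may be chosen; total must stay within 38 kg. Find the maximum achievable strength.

This is a bounded integer knapsack.
P has the best ratio (10/8); taking only P gives at most 3×10 = 30 (stopped by the supply cap of 3).
Mixing does better — 3×B, 1×V, and 3×P: weight 37 ≤ 38, strength 3·2 + 1·4 + 3·10 = 40.

40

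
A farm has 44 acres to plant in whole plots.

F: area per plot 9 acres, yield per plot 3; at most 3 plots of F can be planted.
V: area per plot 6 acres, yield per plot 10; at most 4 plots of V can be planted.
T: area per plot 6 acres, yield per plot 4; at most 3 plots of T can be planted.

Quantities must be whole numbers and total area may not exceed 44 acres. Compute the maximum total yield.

This is a bounded integer knapsack.
Take 4×V and 3×T: area 42 ≤ 44, yield 4·10 + 3·4 = 52.
V has the best ratio (10/6) and is taken to its limit of 4; remaining capacity is filled optimally with the others.

52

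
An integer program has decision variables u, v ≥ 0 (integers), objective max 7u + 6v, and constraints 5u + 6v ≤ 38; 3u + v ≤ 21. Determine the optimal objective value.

49

The continuous relaxation peaks at (6.77, 0.692) with value 51.54; rounding to a feasible lattice point costs some objective.
(u,v)=(7,0): 5·7+6·0=35≤38, 3·7+1·0=21≤21, objective 49.
(u,v)=(6,1): 5·6+6·1=36≤38, 3·6+1·1=19≤21, objective 48.
No feasible integer point exceeds 49.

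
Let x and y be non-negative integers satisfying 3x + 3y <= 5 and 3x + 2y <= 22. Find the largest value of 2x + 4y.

4

(x,y)=(0,1): 3·0+3·1=3≤5, 3·0+2·1=2≤22, objective 4.
(x,y)=(1,0): 3·1+3·0=3≤5, 3·1+2·0=3≤22, objective 2.
(x,y)=(0,0): 3·0+3·0=0≤5, 3·0+2·0=0≤22, objective 0.
No feasible integer point exceeds 4.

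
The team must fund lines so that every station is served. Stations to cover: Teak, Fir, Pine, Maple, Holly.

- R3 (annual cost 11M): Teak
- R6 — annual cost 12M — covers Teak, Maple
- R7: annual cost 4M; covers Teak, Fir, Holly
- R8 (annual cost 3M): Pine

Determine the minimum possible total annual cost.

This is a weighted set-cover instance.
Choose R6, R7, and R8: together they cover Teak, Fir, Pine, Maple, Holly — every station.
Total annual cost: 12 + 4 + 3 = 19.
No cover costs less than 19.

19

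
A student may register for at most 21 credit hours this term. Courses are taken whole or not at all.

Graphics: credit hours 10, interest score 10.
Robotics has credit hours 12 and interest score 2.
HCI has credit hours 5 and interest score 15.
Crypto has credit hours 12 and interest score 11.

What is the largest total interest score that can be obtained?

Treat it as a binary knapsack problem.
Allowing fractional choices, the relaxed optimum would be about 30.5, but courses are indivisible.
HCI + Crypto: credit hours 5 + 12 = 17 ≤ 21, interest score 15 + 11 = 26.
Graphics + HCI: credit hours 10 + 5 = 15 ≤ 21, interest score 10 + 15 = 25.
Robotics + HCI: credit hours 12 + 5 = 17 ≤ 21, interest score 2 + 15 = 17.
Best is HCI and Crypto with total interest score 26.

26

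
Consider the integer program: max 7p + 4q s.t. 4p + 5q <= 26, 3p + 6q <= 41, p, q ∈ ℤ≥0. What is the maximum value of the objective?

42

The continuous relaxation peaks at (6.5, 0) with value 45.50; rounding to a feasible lattice point costs some objective.
(p,q)=(6,0): 4·6+5·0=24≤26, 3·6+6·0=18≤41, objective 42.
(p,q)=(5,1): 4·5+5·1=25≤26, 3·5+6·1=21≤41, objective 39.
(p,q)=(5,0): 4·5+5·0=20≤26, 3·5+6·0=15≤41, objective 35.
No feasible integer point exceeds 42.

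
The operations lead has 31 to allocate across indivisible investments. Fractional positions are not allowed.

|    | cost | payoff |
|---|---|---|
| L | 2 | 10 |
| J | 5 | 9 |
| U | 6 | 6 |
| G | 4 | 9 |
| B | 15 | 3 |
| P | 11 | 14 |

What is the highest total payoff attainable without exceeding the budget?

Allowing fractional choices, the relaxed optimum would be about 48.6, but investments are indivisible.
L + J + U + G + P: cost 2 + 5 + 6 + 4 + 11 = 28 ≤ 31, payoff 10 + 9 + 6 + 9 + 14 = 48.
L + J + G + P: cost 2 + 5 + 4 + 11 = 22 ≤ 31, payoff 10 + 9 + 9 + 14 = 42.
Best is L, J, U, G, and P with total payoff 48.

48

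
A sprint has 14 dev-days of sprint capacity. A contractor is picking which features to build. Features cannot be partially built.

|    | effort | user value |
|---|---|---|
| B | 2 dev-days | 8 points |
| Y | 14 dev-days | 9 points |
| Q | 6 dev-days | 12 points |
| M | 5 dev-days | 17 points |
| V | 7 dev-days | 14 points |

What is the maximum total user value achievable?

Treat it as a binary knapsack problem.
B + M + V: effort 2 + 5 + 7 = 14 ≤ 14, user value 8 + 17 + 14 = 39.
B + Q + M: effort 2 + 6 + 5 = 13 ≤ 14, user value 8 + 12 + 17 = 37.
M + V: effort 5 + 7 = 12 ≤ 14, user value 17 + 14 = 31.
Best is B, M, and V with total user value 39.

39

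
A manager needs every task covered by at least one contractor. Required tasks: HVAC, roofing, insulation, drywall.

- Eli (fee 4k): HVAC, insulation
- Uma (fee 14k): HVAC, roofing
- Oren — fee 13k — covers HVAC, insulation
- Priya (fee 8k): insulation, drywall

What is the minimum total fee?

22

The greedy cost-per-new-task heuristic would pick Eli, Priya, and Uma for 26, but a cheaper cover exists.
Choose Uma and Priya: together they cover HVAC, roofing, insulation, drywall — every task.
Total fee: 14 + 8 = 22.
No cover costs less than 22.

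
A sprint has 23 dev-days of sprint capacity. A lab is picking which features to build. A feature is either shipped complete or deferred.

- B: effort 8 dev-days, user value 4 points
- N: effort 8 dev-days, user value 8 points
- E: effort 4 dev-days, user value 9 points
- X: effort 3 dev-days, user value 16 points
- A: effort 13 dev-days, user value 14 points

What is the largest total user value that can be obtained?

B + N + E + X: effort 8 + 8 + 4 + 3 = 23 ≤ 23, user value 4 + 8 + 9 + 16 = 37.
E + X + A: effort 4 + 3 + 13 = 20 ≤ 23, user value 9 + 16 + 14 = 39.
Best is E, X, and A with total user value 39.

39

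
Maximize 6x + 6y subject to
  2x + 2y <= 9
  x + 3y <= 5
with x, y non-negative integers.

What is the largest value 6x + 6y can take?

Relaxing integrality, the LP optimum is 27.00 at (x,y) = (4.5, 0), which is not an integer point.
(x,y)=(4,0): 2·4+2·0=8≤9, 1·4+3·0=4≤5, objective 24.
(x,y)=(3,0): 2·3+2·0=6≤9, 1·3+3·0=3≤5, objective 18.
Maximum is 24 at (x,y)=(4,0).

24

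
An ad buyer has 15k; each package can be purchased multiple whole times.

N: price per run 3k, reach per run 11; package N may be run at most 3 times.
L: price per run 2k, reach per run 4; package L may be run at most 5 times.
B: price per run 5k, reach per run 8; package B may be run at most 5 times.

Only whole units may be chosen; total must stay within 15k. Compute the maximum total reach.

45

N has the best ratio (11/3); taking only N gives at most 3×11 = 33 (stopped by the supply cap of 3).
Mixing does better — 3×N and 3×L: price 15 ≤ 15, reach 3·11 + 3·4 = 45.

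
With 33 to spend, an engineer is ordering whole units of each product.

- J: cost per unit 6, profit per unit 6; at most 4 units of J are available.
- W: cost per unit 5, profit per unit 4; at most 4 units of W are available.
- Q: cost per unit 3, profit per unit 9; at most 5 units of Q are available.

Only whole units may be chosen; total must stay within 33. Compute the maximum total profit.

3×J and 5×Q: cost 33 ≤ 33, profit 3·6 + 5·9 = 63.
2×J, 1×W, and 5×Q: cost 32 ≤ 33, profit 2·6 + 1·4 + 5·9 = 61.
Best is 63.

63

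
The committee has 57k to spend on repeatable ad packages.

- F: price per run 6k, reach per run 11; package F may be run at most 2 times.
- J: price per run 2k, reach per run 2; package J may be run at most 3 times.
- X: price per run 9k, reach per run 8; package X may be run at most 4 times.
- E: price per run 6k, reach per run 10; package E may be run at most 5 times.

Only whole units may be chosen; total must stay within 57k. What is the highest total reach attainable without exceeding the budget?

2×F, 2×J, 1×X, and 5×E: price 55 ≤ 57, reach 2·11 + 2·2 + 1·8 + 5·10 = 84.
2×F, 3×J, 1×X, and 5×E: price 57 ≤ 57, reach 2·11 + 3·2 + 1·8 + 5·10 = 86.
Best is 86.

86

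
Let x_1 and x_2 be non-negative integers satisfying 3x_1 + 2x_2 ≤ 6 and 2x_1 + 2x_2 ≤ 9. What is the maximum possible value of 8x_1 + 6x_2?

18

(x_1,x_2)=(0,3): 3·0+2·3=6≤6, 2·0+2·3=6≤9, objective 18.
(x_1,x_2)=(0,2): 3·0+2·2=4≤6, 2·0+2·2=4≤9, objective 12.
No feasible integer point exceeds 18.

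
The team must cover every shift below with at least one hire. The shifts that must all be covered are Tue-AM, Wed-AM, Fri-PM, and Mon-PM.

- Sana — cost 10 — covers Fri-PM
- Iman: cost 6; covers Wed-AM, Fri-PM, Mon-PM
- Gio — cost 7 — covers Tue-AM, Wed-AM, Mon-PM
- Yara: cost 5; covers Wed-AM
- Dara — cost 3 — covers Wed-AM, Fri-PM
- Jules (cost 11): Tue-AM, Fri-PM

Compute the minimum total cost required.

10

Choose Gio and Dara: together they cover Tue-AM, Wed-AM, Fri-PM, Mon-PM — every shift.
Total cost: 7 + 3 = 10.
No cover costs less than 10.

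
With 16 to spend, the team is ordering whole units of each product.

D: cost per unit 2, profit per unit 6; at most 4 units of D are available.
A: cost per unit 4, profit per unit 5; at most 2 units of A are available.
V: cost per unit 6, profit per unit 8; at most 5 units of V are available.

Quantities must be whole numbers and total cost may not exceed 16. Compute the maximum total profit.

34

4×D and 2×A: cost 16 ≤ 16, profit 4·6 + 2·5 = 34.
4×D and 1×V: cost 14 ≤ 16, profit 4·6 + 1·8 = 32.
Best is 34.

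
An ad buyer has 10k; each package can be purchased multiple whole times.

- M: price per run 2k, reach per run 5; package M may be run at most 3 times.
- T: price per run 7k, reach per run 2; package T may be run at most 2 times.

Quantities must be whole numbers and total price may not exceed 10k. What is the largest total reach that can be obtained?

M has the best ratio (5/2); taking only M gives at most 3×5 = 15 (stopped by the supply cap of 3).
Optimal: 3×M: price 6 ≤ 10, reach 3·5 = 15.

15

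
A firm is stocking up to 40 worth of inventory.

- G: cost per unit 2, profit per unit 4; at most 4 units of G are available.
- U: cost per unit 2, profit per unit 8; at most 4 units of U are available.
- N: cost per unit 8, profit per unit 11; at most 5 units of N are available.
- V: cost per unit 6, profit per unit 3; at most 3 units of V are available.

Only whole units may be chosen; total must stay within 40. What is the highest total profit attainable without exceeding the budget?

81

This is a bounded integer knapsack.
U has the best ratio (8/2); taking only U gives at most 4×8 = 32 (stopped by the supply cap of 4).
Mixing does better — 4×G, 4×U, and 3×N: cost 40 ≤ 40, profit 4·4 + 4·8 + 3·11 = 81.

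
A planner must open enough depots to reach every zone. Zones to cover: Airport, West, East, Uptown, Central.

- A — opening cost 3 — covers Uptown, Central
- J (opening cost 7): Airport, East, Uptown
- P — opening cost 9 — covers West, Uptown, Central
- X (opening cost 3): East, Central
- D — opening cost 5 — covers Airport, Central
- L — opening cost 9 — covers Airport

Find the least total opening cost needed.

This is a weighted set-cover instance.
The greedy cost-per-new-zone heuristic would pick A, X, D, and P for 20, but a cheaper cover exists.
Choose J and P: together they cover Airport, West, East, Uptown, Central — every zone.
Total opening cost: 7 + 9 = 16.
No cover costs less than 16.

16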